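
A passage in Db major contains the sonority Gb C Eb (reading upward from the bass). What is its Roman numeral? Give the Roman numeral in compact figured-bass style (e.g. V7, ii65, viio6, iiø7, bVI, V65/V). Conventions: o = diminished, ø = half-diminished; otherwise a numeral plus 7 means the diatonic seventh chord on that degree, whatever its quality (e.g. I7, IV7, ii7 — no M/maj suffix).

viio64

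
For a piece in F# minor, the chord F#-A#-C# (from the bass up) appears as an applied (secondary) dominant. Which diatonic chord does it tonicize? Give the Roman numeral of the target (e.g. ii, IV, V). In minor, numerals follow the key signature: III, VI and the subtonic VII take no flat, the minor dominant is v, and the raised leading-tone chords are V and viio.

iv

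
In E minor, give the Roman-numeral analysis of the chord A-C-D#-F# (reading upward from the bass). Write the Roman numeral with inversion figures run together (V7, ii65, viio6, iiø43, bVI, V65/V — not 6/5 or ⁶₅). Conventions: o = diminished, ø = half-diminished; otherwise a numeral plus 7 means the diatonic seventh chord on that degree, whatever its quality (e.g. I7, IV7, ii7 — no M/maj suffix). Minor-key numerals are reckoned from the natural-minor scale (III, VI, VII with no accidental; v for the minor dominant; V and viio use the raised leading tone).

viio43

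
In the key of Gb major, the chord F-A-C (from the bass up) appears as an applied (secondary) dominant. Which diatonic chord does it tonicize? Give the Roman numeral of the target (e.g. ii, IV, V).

The chord is a major triad on F.
A dominant resolves down a perfect fifth: F → Bb. In Gb major, Bb is scale degree 3, i.e. iii.

iii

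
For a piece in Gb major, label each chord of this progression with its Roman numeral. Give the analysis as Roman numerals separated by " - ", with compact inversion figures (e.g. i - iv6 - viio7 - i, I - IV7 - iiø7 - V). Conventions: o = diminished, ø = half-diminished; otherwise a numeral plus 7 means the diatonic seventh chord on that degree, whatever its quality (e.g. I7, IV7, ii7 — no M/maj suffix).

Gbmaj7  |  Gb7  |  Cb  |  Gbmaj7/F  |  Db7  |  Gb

I7 - V7/IV - IV - I42 - V7 - I

Gbmaj7 has root Gb, degree 1 in Gb major, so I7.
Gb7 is the secondary dominant of IV (dominant seventh chord on Gb): V7/IV.
Cb has root Cb, degree 4 in Gb major, so IV.
Gbmaj7/F: major seventh chord on Gb = scale degree 1 → I42.
Db7: dominant seventh chord on Db = scale degree 5 → V7.
Gb has root Gb, degree 1 in Gb major, so I.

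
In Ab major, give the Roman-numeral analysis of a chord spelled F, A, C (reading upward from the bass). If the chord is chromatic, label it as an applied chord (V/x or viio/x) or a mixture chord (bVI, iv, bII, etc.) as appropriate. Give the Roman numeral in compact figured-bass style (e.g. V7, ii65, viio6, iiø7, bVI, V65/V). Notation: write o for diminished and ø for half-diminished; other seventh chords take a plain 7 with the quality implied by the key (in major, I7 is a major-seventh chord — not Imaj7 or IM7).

V/ii

The pitches F-A-C form a major triad rooted on F.
F is not a diatonic chord root with this quality in Ab major, but it lies a perfect fifth above Bb (ii), so the chord functions as an applied dominant of ii.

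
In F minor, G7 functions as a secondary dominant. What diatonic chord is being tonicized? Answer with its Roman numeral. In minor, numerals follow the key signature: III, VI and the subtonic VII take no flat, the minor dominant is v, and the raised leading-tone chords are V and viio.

V

The chord is a dominant seventh chord on G.
A dominant resolves down a perfect fifth: G → C. In F minor, C is scale degree 5, i.e. V.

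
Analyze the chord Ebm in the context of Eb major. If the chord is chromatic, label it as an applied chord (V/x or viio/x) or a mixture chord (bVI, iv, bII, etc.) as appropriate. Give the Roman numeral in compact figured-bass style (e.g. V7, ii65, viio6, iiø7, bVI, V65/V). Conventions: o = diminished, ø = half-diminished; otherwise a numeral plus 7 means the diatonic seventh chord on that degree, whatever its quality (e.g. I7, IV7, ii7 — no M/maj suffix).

i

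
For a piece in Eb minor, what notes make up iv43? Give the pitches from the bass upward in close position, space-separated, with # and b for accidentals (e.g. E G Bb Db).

Eb Gb Ab Cb

The numeral's case and figure indicate a minor seventh chord. In Eb minor its root, scale degree 4, is Ab.
That chord is spelled Ab-Cb-Eb-Gb.
The figured bass 43 indicates second inversion, placing the fifth (Eb) in the bass: Eb-Gb-Ab-Cb.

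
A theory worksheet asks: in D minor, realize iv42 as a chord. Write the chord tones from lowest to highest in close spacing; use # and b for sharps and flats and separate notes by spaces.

F G Bb D

The numeral's case and figure indicate a minor seventh chord. In D minor its root, the subdominant, is G.
That chord is spelled G-Bb-D-F.
With the 42 figure the chord is in third inversion; from the bass F upward in close position it reads F-G-Bb-D.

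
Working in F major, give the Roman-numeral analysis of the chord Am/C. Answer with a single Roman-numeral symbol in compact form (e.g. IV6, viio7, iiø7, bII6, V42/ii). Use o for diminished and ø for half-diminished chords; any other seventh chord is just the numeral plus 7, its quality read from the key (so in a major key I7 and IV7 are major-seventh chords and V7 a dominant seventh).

iii6

Stacked in thirds the chord is A-C-E: a minor triad on A.
A is scale degree 3 in F major, and a minor triad on that degree is written iii.
With C in the bass the chord is in first inversion, so the figured bass is 6.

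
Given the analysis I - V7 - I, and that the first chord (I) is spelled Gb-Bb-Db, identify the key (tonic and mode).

Gb major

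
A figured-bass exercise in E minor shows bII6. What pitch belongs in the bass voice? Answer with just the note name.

bII in E minor has root F; the chord is F-A-C.
The figure 6 means first inversion — the third is in the bass.

A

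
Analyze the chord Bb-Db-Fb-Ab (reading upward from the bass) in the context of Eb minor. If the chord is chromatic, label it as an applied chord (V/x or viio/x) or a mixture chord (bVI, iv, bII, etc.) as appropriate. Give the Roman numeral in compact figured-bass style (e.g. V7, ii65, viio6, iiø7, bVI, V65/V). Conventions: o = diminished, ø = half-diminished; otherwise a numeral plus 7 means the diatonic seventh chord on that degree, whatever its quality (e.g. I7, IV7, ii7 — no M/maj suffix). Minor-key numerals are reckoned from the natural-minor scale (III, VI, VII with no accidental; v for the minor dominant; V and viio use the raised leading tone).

Stacked in thirds the chord is Bb-Db-Fb-Ab: a half-diminished seventh chord on Bb.
Bb sits a half step below Cb (VI in Eb minor); a diminished chord there is the applied leading-tone chord of VI.

viiø7/VI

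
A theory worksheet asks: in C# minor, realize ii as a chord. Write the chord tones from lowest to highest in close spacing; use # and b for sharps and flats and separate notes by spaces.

D# F# A#

Scale degree 2 in C# minor is D#; here the chord built on it is altered to a minor triad. ii is the minor supertonic, borrowed from the parallel major (the Dorian ii).
So the chord is D#-F#-A#, a minor triad.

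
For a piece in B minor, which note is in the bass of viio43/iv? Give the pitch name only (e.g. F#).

The applied chord viio43/iv is rooted on D#: D#-F#-A-C.
The figure 43 means second inversion — the fifth is in the bass.

A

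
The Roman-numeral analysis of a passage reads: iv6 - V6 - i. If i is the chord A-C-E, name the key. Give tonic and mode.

The anchor chord is a minor triad on A, labeled i.
If A is scale degree 1 and the mode makes that degree carry a minor triad, the tonic is A and the mode is minor.

A minor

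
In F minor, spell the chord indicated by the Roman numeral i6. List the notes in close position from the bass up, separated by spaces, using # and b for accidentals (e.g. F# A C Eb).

Ab C F

The numeral's case and figure indicate a minor triad. In F minor its root, the first degree, is F.
Stacking thirds from F gives F-Ab-C.
The figured bass 6 indicates first inversion, placing the third (Ab) in the bass: Ab-C-F.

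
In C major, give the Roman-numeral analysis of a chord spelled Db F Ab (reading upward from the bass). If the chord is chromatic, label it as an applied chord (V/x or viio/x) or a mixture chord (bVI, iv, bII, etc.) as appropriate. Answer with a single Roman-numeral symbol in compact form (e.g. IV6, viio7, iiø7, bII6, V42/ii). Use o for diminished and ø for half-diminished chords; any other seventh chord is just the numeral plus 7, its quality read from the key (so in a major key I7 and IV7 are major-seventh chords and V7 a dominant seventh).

Stacked in thirds the chord is Db-F-Ab: a major triad on Db.
Db is the lowered second degree of C major (diatonic 2 would be D). This is the Neapolitan chord — a major triad on the lowered second degree.

bII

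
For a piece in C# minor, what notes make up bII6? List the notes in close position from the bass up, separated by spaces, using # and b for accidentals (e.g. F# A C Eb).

Scale degree 2 in C# minor is D#; lowering it a half step gives D. bII6 is the Neapolitan sixth — a major triad on the lowered second degree, here in its customary first inversion.
So the chord is D-F#-A, a major triad.
With the 6 figure the chord is in first inversion; from the bass F# upward in close position it reads F#-A-D.

F# A D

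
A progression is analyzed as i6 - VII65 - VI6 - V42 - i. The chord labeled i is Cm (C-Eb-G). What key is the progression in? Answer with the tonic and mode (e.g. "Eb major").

C minor

The chord Cm is a minor triad rooted on C; its label is i.
If C is scale degree 1 and the mode makes that degree carry a minor triad, the tonic is C and the mode is minor.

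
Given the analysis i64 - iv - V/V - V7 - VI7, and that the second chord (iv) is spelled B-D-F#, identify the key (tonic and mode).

F# minor

iv is given as B-D-F# — a minor triad with root B.
iv on B implies B is the subdominant; that puts the tonic at F#, and the lowercase numeral fits minor mode.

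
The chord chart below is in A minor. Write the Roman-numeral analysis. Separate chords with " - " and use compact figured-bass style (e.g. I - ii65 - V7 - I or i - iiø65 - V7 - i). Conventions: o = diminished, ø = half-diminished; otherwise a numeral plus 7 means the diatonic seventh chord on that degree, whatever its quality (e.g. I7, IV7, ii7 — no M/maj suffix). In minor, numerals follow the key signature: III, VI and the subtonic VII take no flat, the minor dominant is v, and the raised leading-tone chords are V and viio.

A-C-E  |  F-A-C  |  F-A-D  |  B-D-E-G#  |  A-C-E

i - VI - iv6 - V43 - i

A-C-E: root A is the tonic; minor triad there is i.
F-A-C: major triad on F = scale degree 6 → VI.
F-A-D: minor triad on D = scale degree 4 → iv6.
B-D-E-G#: dominant seventh chord on E = scale degree 5 → V43.
A-C-E: minor triad on A = scale degree 1 → i.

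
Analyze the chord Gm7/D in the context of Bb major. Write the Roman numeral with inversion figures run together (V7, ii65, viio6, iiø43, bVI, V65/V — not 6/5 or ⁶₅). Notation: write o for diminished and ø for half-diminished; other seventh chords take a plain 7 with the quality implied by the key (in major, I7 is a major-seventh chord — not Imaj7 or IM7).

vi43

Stacked in thirds the chord is G-Bb-D-F: a minor seventh chord on G.
In Bb major, G is the submediant; the diatonic minor seventh chord there is vi7.
With D in the bass the chord is in second inversion, so the figured bass is 43.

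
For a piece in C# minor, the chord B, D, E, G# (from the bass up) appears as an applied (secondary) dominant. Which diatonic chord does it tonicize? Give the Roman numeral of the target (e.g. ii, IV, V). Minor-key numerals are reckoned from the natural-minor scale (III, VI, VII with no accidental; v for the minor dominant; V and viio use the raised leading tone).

VI

The chord is a dominant seventh chord on E.
A dominant resolves down a perfect fifth: E → A. In C# minor, A is scale degree 6, i.e. VI.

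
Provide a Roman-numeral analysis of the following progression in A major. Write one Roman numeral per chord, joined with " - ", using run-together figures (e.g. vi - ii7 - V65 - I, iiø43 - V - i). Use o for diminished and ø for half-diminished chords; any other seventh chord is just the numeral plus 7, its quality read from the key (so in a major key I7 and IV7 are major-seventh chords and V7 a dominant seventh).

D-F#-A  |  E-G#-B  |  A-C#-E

IV - V - I

D-F#-A: root D is the subdominant; major triad there is IV.
E-G#-B has root E, degree 5 in A major, so V.
A-C#-E has root A, degree 1 in A major, so I.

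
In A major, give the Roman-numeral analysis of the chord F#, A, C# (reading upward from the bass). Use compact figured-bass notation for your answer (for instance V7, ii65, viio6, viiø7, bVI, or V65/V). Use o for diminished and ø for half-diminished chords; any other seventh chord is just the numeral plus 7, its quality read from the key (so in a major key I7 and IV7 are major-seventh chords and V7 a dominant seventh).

vi

Stacked in thirds the chord is F#-A-C#: a minor triad on F#.
In A major, F# is the submediant; the diatonic minor triad there is vi.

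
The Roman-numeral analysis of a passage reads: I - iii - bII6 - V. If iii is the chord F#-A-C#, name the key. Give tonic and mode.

D major

The anchor chord is a minor triad on F#, labeled iii.
iii on F# implies F# is the mediant; that puts the tonic at D, and the lowercase numeral fits major mode.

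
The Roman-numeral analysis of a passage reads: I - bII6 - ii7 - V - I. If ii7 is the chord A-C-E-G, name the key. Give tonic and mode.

G major

The anchor chord is a minor seventh chord on A, labeled ii7.
Counting down one scale step from A places the tonic on G; a minor seventh chord on degree 2 is diatonic only in major.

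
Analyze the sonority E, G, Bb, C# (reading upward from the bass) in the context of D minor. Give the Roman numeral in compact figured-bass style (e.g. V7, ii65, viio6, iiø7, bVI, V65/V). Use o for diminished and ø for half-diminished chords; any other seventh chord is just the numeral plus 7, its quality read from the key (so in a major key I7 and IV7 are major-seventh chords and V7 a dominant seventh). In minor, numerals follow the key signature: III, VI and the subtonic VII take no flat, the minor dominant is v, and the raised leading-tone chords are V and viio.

viio65

Stacked in thirds the chord is C#-E-G-Bb: a fully diminished seventh chord on C#.
C# is scale degree 7 in D minor, and a fully diminished seventh chord on that degree is written viio7.
With E in the bass the chord is in first inversion, so the figured bass is 65.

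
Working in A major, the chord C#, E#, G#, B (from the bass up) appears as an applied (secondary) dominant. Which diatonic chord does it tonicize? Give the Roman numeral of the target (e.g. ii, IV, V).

The chord is a dominant seventh chord on C#.
A dominant resolves down a perfect fifth: C# → F#. In A major, F# is scale degree 6, i.e. vi.

vi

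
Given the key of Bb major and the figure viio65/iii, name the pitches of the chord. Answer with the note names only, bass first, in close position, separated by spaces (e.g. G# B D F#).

E G Bb C#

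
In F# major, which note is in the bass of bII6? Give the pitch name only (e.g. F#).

bII in F# major has root G; the chord is G-B-D.
The figure 6 means first inversion — the third is in the bass.

B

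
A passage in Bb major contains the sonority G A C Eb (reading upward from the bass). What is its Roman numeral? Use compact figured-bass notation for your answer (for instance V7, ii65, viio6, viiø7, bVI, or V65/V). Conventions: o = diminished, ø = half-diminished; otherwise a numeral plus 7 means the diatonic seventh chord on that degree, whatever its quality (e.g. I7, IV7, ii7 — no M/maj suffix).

viiø42

The pitches A-C-Eb-G form a half-diminished seventh chord rooted on A.
A is scale degree 7 in Bb major, and a half-diminished seventh chord on that degree is written viiø7.
With G in the bass the chord is in third inversion, so the figured bass is 42.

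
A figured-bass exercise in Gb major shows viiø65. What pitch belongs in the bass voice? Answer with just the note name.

Ab

viiø in Gb major has root F; the chord is F-Ab-Cb-Eb.
The figure 65 means first inversion — the third is in the bass.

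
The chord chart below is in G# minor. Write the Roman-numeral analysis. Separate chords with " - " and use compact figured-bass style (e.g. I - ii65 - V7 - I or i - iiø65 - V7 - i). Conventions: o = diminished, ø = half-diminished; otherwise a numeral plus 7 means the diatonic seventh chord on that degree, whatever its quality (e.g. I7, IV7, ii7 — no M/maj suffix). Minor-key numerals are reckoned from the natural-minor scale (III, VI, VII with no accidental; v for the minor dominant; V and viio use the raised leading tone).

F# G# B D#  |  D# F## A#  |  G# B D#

i42 - V - i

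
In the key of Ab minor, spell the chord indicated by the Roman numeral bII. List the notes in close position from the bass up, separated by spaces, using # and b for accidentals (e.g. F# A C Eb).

Scale degree 2 in Ab minor is Bb; lowering it a half step gives Bbb. bII is the Neapolitan chord — a major triad on the lowered second degree.
So the chord is Bbb-Db-Fb.

Bbb Db Fb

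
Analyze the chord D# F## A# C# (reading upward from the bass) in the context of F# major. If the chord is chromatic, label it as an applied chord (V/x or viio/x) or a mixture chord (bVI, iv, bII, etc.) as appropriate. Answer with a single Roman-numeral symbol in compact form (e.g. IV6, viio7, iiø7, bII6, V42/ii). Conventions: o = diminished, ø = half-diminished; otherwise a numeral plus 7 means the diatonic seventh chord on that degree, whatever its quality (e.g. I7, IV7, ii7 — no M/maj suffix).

V7/ii

Stacked in thirds the chord is D#-F##-A#-C#: a dominant seventh chord on D#.
D# is not a diatonic chord root with this quality in F# major, but it lies a perfect fifth above G# (ii), so the chord functions as an applied dominant of ii.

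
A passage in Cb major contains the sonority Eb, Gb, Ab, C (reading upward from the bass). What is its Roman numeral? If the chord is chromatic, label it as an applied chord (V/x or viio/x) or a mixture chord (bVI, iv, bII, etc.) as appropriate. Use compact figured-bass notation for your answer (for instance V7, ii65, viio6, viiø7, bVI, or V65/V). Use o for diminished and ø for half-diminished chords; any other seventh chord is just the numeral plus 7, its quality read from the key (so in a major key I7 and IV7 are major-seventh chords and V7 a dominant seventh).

V43/ii

The pitches Ab-C-Eb-Gb form a dominant seventh chord rooted on Ab.
Ab is not a diatonic chord root with this quality in Cb major, but it lies a perfect fifth above Db (ii), so the chord functions as an applied dominant of ii.
With Eb in the bass the chord is in second inversion, so the figured bass is 43.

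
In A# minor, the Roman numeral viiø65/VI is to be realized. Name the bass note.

The applied chord viiø65/VI is rooted on E#: E#-G#-B-D#.
The figure 65 means first inversion — the third is in the bass.

G#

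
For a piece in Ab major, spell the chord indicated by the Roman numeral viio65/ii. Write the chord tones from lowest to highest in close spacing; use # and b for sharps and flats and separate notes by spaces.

The slash marks an applied leading-tone chord: viio of ii. In Ab major, ii is Bb, so the leading tone to it is A, a half step below.
Building a fully diminished seventh chord on A gives A-C-Eb-Gb.
The figured bass 65 indicates first inversion, placing the third (C) in the bass: C-Eb-Gb-A.

C Eb Gb A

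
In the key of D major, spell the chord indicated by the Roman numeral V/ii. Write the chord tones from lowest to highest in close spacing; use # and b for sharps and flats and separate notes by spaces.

V/ii is a secondary dominant — the dominant triad of ii. ii in D major is E, so the applied chord's root is B, a perfect fifth above.
Building a major triad on B gives B-D#-F#.

B D# F#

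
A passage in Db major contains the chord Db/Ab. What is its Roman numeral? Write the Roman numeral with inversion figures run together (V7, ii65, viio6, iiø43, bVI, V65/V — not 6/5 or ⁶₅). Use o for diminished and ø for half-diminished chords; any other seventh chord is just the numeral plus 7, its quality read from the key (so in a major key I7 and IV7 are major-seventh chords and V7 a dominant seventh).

The pitches Db-F-Ab form a major triad rooted on Db.
Db is scale degree 1 in Db major, and a major triad on that degree is written I.
With Ab in the bass the chord is in second inversion, so the figured bass is 64.

I64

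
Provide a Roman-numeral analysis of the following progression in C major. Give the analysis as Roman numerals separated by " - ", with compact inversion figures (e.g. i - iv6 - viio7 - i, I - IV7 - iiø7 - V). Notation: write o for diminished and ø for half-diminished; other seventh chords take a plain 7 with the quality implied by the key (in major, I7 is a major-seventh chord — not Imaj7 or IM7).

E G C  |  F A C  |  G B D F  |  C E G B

I6 - IV - V7 - I7

E-G-C has root C, degree 1 in C major, so I6.
F-A-C: root F is the subdominant; major triad there is IV.
G-B-D-F has root G, degree 5 in C major, so V7.
C-E-G-B: major seventh chord on C = scale degree 1 → I7.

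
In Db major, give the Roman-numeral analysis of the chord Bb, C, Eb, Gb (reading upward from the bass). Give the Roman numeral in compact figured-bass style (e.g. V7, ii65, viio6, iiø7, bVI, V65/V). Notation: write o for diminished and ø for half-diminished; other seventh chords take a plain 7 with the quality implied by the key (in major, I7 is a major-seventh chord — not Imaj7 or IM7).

viiø42

Stacked in thirds the chord is C-Eb-Gb-Bb: a half-diminished seventh chord on C.
C is scale degree 7 in Db major, and a half-diminished seventh chord on that degree is written viiø7.
With Bb in the bass the chord is in third inversion, so the figured bass is 42.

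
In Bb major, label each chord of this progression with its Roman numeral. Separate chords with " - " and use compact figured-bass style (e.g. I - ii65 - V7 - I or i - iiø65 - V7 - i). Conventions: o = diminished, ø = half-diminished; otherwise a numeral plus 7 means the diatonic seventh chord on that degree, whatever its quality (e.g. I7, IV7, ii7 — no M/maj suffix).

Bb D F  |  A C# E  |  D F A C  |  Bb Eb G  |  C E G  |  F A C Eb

I - V/iii - iii7 - IV64 - V/V - V7

Bb-D-F has root Bb, degree 1 in Bb major, so I.
A-C#-E: chromatic; A is V of iii, so V/iii.
D-F-A-C: root D is the mediant; minor seventh chord there is iii7.
Bb-Eb-G: root Eb is the subdominant; major triad there is IV64.
C-E-G is the secondary dominant of V (major triad on C): V/V.
F-A-C-Eb: root F is the dominant; dominant seventh chord there is V7.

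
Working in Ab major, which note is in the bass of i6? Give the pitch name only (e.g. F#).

Cb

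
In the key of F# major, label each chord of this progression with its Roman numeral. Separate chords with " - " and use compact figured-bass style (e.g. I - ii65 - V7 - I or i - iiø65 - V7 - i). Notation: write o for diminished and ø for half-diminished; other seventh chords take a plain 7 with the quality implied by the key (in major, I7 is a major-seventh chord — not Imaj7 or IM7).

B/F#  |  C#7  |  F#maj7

B/F# has root B, degree 4 in F# major, so IV64.
C#7 has root C#, degree 5 in F# major, so V7.
F#maj7 has root F#, degree 1 in F# major, so I7.

IV64 - V7 - I7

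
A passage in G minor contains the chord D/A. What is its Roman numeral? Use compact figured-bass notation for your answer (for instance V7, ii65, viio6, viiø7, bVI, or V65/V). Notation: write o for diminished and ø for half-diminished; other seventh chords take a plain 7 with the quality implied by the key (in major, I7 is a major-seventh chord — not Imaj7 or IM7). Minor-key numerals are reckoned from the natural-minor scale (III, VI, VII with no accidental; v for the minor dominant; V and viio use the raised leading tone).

V64

Stacked in thirds the chord is D-F#-A: a major triad on D.
D is scale degree 5 in G minor, and a major triad on that degree is written V.
With A in the bass the chord is in second inversion, so the figured bass is 64.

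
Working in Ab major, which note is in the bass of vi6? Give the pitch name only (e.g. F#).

Ab

vi in Ab major has root F; the chord is F-Ab-C.
The figure 6 means first inversion — the third is in the bass.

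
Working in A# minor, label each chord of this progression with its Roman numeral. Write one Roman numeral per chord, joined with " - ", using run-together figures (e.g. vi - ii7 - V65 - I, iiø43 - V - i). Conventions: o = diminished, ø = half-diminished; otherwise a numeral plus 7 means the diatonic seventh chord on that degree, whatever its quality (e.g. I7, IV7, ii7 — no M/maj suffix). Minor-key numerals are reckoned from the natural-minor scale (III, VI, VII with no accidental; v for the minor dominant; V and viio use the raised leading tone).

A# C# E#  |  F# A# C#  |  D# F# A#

i - VI - iv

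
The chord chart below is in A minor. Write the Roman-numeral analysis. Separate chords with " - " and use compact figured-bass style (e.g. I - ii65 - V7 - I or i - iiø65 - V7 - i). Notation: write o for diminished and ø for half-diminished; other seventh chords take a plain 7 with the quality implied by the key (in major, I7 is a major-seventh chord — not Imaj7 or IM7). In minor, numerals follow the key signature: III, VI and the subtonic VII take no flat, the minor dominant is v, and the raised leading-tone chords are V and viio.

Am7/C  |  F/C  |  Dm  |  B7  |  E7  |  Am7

Am7/C: root A is the tonic; minor seventh chord there is i65.
F/C: major triad on F = scale degree 6 → VI64.
Dm has root D, degree 4 in A minor, so iv.
B7 is the secondary dominant of V (dominant seventh chord on B): V7/V.
E7: root E is the dominant; dominant seventh chord there is V7.
Am7: minor seventh chord on A = scale degree 1 → i7.

i65 - VI64 - iv - V7/V - V7 - i7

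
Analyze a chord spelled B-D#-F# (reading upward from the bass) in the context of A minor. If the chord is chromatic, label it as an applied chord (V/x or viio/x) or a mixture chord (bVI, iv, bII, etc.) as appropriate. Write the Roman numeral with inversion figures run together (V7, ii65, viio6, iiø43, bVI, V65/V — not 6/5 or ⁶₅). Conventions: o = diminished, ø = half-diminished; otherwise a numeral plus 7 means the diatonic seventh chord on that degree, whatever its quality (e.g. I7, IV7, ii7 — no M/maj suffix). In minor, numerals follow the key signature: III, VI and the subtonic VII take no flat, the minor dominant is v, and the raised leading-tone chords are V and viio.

V/V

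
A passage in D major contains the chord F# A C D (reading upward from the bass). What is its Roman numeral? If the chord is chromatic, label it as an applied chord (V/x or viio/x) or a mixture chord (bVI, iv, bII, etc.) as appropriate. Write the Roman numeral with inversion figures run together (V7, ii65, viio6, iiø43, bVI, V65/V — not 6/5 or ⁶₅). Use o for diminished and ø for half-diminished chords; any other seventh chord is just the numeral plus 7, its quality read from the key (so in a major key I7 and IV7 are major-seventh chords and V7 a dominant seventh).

The pitches D-F#-A-C form a dominant seventh chord rooted on D.
D is not a diatonic chord root with this quality in D major, but it lies a perfect fifth above G (IV), so the chord functions as an applied dominant of IV.
With F# in the bass the chord is in first inversion, so the figured bass is 65.

V65/IV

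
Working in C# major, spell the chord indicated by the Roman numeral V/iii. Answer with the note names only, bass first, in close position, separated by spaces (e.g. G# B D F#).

B# D## F##

V/iii is a secondary dominant — the dominant triad of iii. iii in C# major is E#, so the applied chord's root is B#, a perfect fifth above.
Building a major triad on B# gives B#-D##-F##.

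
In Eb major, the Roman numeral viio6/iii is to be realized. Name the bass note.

The applied chord viio6/iii is rooted on F#: F#-A-C.
The figure 6 means first inversion — the third is in the bass.

A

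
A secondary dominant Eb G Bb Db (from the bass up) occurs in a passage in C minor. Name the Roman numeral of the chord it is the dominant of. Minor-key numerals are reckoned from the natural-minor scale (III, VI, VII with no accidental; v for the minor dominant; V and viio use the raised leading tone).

The chord is a dominant seventh chord on Eb.
A dominant resolves down a perfect fifth: Eb → Ab. In C minor, Ab is scale degree 6, i.e. VI.

VI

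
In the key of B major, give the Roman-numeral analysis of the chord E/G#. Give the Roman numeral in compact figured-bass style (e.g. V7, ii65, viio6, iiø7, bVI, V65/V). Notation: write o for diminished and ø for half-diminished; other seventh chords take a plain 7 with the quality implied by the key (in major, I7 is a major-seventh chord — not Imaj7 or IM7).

IV6

The pitches E-G#-B form a major triad rooted on E.
In B major, E is the subdominant; the diatonic major triad there is IV.
With G# in the bass the chord is in first inversion, so the figured bass is 6.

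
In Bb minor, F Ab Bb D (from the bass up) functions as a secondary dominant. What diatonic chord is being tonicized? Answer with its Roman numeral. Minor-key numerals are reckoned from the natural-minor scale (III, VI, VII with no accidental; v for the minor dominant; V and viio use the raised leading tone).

iv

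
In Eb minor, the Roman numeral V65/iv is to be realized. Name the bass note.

G

The applied chord V65/iv is rooted on Eb: Eb-G-Bb-Db.
The figure 65 means first inversion — the third is in the bass.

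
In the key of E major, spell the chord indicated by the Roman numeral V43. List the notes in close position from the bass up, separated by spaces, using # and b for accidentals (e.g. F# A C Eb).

F# A B D#

In E major, the fifth degree is B, and the diatonic chord built there is a dominant seventh chord.
That chord is spelled B-D#-F#-A.
The figured bass 43 indicates second inversion, placing the fifth (F#) in the bass: F#-A-B-D#.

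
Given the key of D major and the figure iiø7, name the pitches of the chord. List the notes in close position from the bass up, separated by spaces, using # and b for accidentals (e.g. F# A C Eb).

Scale degree 2 in D major is E; here the chord built on it is altered to a half-diminished seventh chord. iiø7 is the half-diminished supertonic seventh, borrowed from the parallel minor.
So the chord is E-G-Bb-D.

E G Bb D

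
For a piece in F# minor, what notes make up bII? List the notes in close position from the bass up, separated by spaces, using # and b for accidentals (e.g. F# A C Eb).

Scale degree 2 in F# minor is G#; lowering it a half step gives G. bII is the Neapolitan chord — a major triad on the lowered second degree.
So the chord is G-B-D.

G B D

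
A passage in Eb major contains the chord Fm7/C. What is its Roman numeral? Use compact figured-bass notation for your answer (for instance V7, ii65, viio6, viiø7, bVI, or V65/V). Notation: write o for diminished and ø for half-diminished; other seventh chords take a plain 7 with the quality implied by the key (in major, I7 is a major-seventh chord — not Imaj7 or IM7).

The pitches F-Ab-C-Eb form a minor seventh chord rooted on F.
In Eb major, F is the supertonic; the diatonic minor seventh chord there is ii7.
With C in the bass the chord is in second inversion, so the figured bass is 43.

ii43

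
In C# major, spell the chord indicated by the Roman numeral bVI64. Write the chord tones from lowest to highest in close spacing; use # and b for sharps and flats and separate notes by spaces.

E A C#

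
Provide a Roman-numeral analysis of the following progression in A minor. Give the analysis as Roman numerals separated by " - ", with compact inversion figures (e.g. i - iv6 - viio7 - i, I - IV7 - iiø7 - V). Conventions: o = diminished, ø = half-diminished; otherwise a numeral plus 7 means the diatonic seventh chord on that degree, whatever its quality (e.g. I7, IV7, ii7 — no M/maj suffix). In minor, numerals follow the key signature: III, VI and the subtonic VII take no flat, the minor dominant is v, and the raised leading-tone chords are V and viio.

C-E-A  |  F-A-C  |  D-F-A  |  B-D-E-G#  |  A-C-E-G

i6 - VI - iv - V43 - i7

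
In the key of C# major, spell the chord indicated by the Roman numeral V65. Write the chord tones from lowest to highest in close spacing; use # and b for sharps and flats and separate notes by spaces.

B# D# F# G#

The numeral's case and figure indicate a dominant seventh chord. In C# major its root, the fifth degree, is G#.
Stacking thirds from G# gives G#-B#-D#-F#.
The figured bass 65 indicates first inversion, placing the third (B#) in the bass: B#-D#-F#-G#.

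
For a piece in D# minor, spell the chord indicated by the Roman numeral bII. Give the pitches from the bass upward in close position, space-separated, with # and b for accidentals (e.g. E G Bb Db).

bII is the Neapolitan chord — a major triad on the lowered second degree. In D# minor that root is E.
So the chord is E-G#-B, a major triad.

E G# B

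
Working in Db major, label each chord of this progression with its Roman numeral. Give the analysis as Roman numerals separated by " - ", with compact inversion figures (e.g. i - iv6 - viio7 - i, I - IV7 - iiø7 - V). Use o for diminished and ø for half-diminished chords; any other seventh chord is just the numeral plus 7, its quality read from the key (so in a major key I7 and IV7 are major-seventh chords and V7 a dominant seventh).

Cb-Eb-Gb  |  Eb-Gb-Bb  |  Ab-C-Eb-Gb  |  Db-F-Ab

bVII - ii - V7 - I

Cb-Eb-Gb: major triad on Cb — chromatic; bVII (borrowed from the parallel minor).
Eb-Gb-Bb: minor triad on Eb = scale degree 2 → ii.
Ab-C-Eb-Gb has root Ab, degree 5 in Db major, so V7.
Db-F-Ab: major triad on Db = scale degree 1 → I.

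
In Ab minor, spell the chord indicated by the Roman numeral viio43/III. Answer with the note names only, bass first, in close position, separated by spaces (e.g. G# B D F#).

Fb Abb Bb Db

viio43/III is a secondary leading-tone chord. The target III is Cb in Ab minor; the applied chord is rooted a semitone below, on Bb.
Building a fully diminished seventh chord on Bb gives Bb-Db-Fb-Abb.
The figured bass 43 indicates second inversion, placing the fifth (Fb) in the bass: Fb-Abb-Bb-Db.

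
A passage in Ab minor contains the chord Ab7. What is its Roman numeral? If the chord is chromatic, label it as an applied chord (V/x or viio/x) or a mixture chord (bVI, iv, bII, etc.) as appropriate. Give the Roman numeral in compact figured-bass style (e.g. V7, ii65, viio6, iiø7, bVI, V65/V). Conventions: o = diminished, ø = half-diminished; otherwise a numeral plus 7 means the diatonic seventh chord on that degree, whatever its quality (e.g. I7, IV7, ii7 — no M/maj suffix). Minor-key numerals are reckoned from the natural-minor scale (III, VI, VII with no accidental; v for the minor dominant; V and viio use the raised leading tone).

V7/iv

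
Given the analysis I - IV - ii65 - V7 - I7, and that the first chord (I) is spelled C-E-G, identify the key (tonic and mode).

C major

The chord C is a major triad rooted on C; its label is I.
If C is scale degree 1 and the mode makes that degree carry a major triad, the tonic is C and the mode is major.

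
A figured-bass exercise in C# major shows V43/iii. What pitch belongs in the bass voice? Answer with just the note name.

The applied chord V43/iii is rooted on B#: B#-D##-F##-A#.
The figure 43 means second inversion — the fifth is in the bass.

F##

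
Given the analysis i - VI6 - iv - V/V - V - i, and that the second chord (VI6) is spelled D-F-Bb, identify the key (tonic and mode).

D minor

The chord Bb/D is a major triad rooted on Bb; its label is VI6.
Counting down 5 scale steps from Bb places the tonic on D; a major triad on degree 6 is diatonic only in minor.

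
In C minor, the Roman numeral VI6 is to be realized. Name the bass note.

VI in C minor has root Ab; the chord is Ab-C-Eb.
The figure 6 means first inversion — the third is in the bass.

C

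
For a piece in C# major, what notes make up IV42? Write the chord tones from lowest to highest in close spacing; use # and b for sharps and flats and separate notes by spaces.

E# F# A# C#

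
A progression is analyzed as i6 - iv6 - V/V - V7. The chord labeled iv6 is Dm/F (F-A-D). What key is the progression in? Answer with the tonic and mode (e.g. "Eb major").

A minor

iv6 is given as F-A-D — a minor triad with root D.
Counting down 3 scale steps from D places the tonic on A; a minor triad on degree 4 is diatonic only in minor.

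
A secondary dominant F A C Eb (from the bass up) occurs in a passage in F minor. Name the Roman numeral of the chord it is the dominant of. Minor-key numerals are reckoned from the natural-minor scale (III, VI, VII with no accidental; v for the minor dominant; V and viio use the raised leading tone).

iv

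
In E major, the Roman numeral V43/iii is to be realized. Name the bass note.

The applied chord V43/iii is rooted on D#: D#-F##-A#-C#.
The figure 43 means second inversion — the fifth is in the bass.

A#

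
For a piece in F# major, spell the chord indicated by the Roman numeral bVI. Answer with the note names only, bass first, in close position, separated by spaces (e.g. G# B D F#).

D F# A

Scale degree 6 in F# major is D#; lowering it a half step gives D. bVI is a major triad on the lowered sixth degree, borrowed from the parallel minor.
So the chord is D-F#-A.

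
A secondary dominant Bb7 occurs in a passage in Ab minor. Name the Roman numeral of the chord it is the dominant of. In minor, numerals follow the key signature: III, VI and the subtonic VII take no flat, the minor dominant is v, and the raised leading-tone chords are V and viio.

V

The chord is a dominant seventh chord on Bb.
A dominant resolves down a perfect fifth: Bb → Eb. In Ab minor, Eb is scale degree 5, i.e. V.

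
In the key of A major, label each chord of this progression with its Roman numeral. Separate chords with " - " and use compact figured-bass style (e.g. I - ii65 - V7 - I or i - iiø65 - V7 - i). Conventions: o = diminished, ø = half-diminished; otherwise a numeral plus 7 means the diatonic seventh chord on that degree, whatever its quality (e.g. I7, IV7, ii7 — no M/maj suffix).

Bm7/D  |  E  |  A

Bm7/D: root B is the supertonic; minor seventh chord there is ii65.
E has root E, degree 5 in A major, so V.
A has root A, degree 1 in A major, so I.

ii65 - V - I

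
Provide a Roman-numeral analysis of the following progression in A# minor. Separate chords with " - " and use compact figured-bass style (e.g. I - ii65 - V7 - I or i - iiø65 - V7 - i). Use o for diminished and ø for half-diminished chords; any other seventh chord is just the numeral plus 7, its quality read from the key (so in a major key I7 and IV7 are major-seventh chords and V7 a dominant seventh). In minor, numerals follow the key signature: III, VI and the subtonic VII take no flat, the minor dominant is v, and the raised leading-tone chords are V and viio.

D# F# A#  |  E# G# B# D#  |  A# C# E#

iv - v7 - i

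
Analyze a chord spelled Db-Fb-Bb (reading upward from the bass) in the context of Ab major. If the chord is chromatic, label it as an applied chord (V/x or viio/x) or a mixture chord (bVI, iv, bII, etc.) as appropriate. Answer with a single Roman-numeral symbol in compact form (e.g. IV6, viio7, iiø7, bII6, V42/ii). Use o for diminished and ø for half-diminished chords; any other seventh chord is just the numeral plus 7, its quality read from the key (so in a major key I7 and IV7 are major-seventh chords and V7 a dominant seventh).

Stacked in thirds the chord is Bb-Db-Fb: a diminished triad on Bb.
Bb is the second degree of Ab major. This is the diminished supertonic triad, borrowed from the parallel minor.
With Db in the bass the chord is in first inversion, so the figured bass is 6.

iio6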